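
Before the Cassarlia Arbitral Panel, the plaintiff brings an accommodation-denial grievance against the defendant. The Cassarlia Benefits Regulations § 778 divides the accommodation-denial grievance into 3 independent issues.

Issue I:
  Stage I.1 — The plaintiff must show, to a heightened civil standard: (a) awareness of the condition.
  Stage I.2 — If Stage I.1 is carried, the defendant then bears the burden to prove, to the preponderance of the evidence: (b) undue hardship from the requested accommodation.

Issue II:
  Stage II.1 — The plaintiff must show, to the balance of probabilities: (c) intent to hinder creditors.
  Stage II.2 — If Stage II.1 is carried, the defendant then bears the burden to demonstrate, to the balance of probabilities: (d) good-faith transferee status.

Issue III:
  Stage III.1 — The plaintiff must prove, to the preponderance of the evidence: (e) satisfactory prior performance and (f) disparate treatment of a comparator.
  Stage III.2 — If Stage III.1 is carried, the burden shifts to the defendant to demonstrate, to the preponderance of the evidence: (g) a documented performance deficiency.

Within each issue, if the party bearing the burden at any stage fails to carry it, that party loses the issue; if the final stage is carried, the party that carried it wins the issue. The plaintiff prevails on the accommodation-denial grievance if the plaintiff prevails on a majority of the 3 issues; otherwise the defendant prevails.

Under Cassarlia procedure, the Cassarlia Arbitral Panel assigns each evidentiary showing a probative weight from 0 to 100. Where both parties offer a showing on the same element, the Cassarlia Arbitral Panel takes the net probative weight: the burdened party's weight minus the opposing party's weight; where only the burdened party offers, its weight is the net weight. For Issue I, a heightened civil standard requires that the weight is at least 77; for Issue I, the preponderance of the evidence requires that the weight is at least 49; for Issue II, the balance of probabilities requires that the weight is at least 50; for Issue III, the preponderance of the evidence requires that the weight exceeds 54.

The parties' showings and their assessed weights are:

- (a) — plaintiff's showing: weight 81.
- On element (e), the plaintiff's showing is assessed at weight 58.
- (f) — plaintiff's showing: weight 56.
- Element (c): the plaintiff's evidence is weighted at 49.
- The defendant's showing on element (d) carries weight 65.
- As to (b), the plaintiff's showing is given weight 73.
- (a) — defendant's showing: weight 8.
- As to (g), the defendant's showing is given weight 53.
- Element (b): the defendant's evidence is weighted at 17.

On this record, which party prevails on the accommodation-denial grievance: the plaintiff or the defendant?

defendant

— Issue I —
Stage I.1 (plaintiff, a heightened civil standard, weight is at least 77): (a) net 81−8=73 < 77 — fails.
  Stage I.1 not carried; the plaintiff fails its burden.
The analysis ends at Stage I.1; the defendant prevails on this issue.
— Issue II —
Stage II.1 (plaintiff, the balance of probabilities, weight is at least 50): (c) 49 < 50 — fails.
  The plaintiff does not carry Stage II.1.
The analysis ends at Stage II.1; the defendant prevails on this issue.
— Issue III —
Stage III.1 — burden on plaintiff; standard: the preponderance of the evidence (weight exceeds 54).
    (e): 58 > 54 [met]
    (f): 56 > 54 [met]
  Stage III.1 is satisfied; the onus moves to the defendant.
Stage III.2 — burden on defendant; standard: the preponderance of the evidence (weight exceeds 54).
    (g): 53 ≤ 54 [not met]
  Stage III.2 not carried; the defendant fails its burden.
The plaintiff prevails on this issue.
Per-issue: Issue I → defendant; Issue II → defendant; Issue III → plaintiff. The plaintiff must prevail on a majority of issues; overall, the defendant prevails.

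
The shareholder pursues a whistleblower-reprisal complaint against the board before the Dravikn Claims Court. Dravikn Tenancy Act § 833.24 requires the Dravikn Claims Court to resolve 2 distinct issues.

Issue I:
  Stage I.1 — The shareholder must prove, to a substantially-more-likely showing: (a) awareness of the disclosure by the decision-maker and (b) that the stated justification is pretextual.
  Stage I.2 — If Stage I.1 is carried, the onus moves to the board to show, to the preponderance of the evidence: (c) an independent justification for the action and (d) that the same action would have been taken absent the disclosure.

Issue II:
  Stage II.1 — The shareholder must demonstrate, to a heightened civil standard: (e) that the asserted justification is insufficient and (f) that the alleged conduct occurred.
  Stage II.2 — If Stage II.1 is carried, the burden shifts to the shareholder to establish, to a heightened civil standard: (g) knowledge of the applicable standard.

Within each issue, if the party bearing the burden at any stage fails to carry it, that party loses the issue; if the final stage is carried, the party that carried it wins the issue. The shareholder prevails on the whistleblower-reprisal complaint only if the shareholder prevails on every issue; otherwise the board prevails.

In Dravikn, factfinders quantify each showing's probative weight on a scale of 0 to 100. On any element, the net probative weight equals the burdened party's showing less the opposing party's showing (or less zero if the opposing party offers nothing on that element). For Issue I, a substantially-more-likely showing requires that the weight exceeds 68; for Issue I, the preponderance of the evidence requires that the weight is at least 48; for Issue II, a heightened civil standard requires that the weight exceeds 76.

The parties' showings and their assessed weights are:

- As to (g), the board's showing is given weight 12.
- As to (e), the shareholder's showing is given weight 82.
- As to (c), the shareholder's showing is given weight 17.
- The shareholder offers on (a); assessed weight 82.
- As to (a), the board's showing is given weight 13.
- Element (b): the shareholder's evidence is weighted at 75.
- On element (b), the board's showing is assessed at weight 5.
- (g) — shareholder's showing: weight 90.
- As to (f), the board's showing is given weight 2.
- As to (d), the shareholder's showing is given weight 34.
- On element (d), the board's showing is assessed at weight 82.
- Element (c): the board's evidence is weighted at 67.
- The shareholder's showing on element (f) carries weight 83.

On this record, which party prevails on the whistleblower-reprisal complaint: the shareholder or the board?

board

— Issue I —
Stage I.1 (shareholder, a substantially-more-likely showing, weight exceeds 68): (a) net 82−13=69 > 68 — meets; (b) net 75−5=70 > 68 — meets.
  Stage I.1 is satisfied; the onus moves to the board.
Stage I.2 (board, the preponderance of the evidence, weight is at least 48): (c) net 67−17=50 ≥ 48 — meets; (d) net 82−34=48 ≥ 48 — meets.
  All elements met at the final stage.
All stages carried — the board prevails on this issue.
— Issue II —
Stage II.1 — burden on shareholder; standard: a heightened civil standard (weight exceeds 76).
    (e): 82 > 76 [met]
    (f): 83 − 2 = 81 > 76 [met]
  Stage II.1 is satisfied; the shareholder continues to bear the burden.
Stage II.2 — burden on shareholder; standard: a heightened civil standard (weight exceeds 76).
    (g): 90 − 12 = 78 > 76 [met]
  All elements met at the final stage.
With every stage satisfied, the shareholder prevails on this issue.
Per-issue: Issue I → board; Issue II → shareholder. The shareholder must prevail on every issue; overall, the board prevails.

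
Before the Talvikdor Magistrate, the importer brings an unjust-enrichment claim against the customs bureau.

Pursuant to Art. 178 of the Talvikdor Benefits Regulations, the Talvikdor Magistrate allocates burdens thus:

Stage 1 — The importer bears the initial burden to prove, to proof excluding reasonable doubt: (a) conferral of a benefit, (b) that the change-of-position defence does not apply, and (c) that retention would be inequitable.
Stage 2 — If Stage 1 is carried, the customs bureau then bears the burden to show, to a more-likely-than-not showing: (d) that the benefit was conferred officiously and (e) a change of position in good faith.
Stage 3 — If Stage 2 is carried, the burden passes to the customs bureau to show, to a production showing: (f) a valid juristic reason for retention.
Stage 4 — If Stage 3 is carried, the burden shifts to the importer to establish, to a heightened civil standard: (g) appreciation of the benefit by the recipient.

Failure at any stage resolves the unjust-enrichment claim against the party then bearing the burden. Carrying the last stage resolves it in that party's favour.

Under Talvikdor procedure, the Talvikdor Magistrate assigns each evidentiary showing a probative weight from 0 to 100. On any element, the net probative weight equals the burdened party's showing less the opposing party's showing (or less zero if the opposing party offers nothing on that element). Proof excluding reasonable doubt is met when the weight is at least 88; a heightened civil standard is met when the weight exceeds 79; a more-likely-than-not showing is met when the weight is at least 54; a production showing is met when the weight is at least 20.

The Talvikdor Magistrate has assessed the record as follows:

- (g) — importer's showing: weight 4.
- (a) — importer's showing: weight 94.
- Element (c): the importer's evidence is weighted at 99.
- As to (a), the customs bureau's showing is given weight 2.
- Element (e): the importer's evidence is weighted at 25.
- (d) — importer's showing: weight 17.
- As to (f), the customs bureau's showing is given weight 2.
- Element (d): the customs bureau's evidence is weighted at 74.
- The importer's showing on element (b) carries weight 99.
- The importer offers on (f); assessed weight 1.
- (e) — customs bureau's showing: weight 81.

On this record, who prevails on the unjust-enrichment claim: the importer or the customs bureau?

Stage 1 (importer, proof excluding reasonable doubt, weight is at least 88): (a) net 94−2=92 ≥ 88 — meets; (b) 99 ≥ 88 — meets; (c) 99 ≥ 88 — meets.
  Stage 1 carried; the burden shifts to the customs bureau.
Stage 2 (customs bureau, a more-likely-than-not showing, weight is at least 54): (d) net 74−17=57 ≥ 54 — meets; (e) net 81−25=56 ≥ 54 — meets.
  Stage 2 carried; the burden remains with the customs bureau.
Stage 3 (customs bureau, a production showing, weight is at least 20): (f) net 2−1=1 < 20 — fails.
  Not every element is met, so the customs bureau fails to carry Stage 3.
The analysis ends at Stage 3; the importer prevails.

importer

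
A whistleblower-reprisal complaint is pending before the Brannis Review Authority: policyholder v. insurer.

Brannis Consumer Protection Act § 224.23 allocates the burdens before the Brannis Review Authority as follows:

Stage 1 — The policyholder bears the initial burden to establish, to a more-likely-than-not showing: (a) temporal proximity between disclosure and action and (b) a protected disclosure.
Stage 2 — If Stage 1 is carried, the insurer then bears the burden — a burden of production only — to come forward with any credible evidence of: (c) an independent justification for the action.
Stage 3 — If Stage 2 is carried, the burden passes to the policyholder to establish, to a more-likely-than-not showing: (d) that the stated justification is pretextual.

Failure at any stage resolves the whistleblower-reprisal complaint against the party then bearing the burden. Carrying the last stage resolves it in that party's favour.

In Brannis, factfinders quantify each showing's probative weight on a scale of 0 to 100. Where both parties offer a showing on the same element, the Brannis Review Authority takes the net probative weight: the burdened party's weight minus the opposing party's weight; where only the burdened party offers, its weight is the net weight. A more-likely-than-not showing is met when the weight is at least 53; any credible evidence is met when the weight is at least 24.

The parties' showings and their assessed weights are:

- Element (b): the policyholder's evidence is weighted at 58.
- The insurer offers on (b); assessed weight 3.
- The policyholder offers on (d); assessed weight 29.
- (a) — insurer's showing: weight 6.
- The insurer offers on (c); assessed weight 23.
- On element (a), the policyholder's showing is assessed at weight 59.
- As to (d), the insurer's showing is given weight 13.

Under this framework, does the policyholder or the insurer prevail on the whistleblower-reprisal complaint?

policyholder

At Stage 1 the policyholder must meet a more-likely-than-not showing (weight is at least 53): on (a) the weight is 59 less the opposing 6 gives net 53, which does reach 53, so (a) meets the standard; on (b) the weight is 58 less the opposing 3 gives net 55, which does reach 53, so (b) meets the standard.
  Stage 1 is satisfied; the onus moves to the insurer.
At Stage 2 the insurer must meet any credible evidence (weight is at least 24): on (c) the weight is 23, which does not reach 24, so (c) does not meet the standard.
  The insurer does not carry Stage 2.
So the policyholder prevails.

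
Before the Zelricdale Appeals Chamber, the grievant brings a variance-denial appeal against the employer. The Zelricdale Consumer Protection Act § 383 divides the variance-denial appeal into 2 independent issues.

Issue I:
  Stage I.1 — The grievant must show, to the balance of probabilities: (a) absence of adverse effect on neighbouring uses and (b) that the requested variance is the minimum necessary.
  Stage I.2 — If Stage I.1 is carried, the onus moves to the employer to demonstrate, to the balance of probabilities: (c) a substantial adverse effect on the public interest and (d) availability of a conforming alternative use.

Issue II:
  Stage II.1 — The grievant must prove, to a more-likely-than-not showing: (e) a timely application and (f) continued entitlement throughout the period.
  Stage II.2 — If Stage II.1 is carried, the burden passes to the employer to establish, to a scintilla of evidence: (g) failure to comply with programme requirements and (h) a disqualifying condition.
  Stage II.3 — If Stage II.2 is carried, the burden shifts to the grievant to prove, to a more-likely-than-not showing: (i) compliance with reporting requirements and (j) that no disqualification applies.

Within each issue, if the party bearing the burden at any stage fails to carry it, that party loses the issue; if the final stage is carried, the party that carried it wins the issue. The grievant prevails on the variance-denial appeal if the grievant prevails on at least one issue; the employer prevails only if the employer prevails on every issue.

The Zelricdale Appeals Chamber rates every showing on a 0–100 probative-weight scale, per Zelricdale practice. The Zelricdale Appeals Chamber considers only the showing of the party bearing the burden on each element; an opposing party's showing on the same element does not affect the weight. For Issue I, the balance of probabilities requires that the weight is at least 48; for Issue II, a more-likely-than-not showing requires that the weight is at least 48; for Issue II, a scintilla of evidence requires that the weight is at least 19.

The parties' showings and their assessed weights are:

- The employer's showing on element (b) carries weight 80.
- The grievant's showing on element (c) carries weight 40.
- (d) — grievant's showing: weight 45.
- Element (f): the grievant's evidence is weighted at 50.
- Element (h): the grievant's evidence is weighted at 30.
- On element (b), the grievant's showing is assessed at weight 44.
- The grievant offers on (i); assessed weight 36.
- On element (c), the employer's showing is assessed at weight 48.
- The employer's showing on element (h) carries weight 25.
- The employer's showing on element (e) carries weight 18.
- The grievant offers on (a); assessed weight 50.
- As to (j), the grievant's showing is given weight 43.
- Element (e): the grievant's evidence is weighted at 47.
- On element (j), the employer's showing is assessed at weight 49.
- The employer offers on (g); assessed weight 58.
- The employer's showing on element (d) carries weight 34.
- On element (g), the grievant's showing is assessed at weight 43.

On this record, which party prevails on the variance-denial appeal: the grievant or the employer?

employer

— Issue I —
Stage I.1 — burden on grievant; standard: the balance of probabilities (weight is at least 48).
    (a): 50 ≥ 48 [met]
    (b): 44 (employer's 80 disregarded) < 48 [not met]
  Not every element is met, so the grievant fails to carry Stage I.1.
So the employer prevails on this issue.
— Issue II —
Stage II.1 — burden on grievant; standard: a more-likely-than-not showing (weight is at least 48).
    (e): 47 (employer's 18 disregarded) < 48 [not met]
    (f): 50 ≥ 48 [met]
  Stage II.1 not carried; the grievant fails its burden.
So the employer prevails on this issue.
Per-issue: Issue I → employer; Issue II → employer. The grievant must prevail on at least one issue; overall, the employer prevails.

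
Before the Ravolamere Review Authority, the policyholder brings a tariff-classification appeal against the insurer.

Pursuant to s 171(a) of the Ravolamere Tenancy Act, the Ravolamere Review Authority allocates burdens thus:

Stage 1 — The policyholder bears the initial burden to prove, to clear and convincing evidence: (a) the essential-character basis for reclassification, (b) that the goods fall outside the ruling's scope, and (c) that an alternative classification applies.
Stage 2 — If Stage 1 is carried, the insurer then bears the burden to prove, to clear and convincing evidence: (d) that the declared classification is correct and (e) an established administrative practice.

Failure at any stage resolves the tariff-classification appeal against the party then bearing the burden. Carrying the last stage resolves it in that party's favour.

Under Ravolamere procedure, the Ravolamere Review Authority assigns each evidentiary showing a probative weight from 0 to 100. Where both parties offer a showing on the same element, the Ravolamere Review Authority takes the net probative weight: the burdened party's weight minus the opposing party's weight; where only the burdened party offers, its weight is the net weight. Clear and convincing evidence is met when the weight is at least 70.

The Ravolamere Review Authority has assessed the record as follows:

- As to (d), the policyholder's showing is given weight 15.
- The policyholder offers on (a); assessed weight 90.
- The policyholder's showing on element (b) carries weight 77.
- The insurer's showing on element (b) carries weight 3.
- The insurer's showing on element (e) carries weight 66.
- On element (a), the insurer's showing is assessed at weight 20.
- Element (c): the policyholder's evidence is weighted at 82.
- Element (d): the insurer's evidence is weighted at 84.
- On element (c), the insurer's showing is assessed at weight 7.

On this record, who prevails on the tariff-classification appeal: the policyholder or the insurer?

policyholder

Stage 1 (policyholder, clear and convincing evidence, weight is at least 70): (a) net 90−20=70 ≥ 70 — meets; (b) net 77−3=74 ≥ 70 — meets; (c) net 82−7=75 ≥ 70 — meets.
  Stage 1 is satisfied; the onus moves to the insurer.
Stage 2 (insurer, clear and convincing evidence, weight is at least 70): (d) net 84−15=69 < 70 — fails; (e) 66 < 70 — fails.
  Not every element is met, so the insurer fails to carry Stage 2.
So the policyholder prevails.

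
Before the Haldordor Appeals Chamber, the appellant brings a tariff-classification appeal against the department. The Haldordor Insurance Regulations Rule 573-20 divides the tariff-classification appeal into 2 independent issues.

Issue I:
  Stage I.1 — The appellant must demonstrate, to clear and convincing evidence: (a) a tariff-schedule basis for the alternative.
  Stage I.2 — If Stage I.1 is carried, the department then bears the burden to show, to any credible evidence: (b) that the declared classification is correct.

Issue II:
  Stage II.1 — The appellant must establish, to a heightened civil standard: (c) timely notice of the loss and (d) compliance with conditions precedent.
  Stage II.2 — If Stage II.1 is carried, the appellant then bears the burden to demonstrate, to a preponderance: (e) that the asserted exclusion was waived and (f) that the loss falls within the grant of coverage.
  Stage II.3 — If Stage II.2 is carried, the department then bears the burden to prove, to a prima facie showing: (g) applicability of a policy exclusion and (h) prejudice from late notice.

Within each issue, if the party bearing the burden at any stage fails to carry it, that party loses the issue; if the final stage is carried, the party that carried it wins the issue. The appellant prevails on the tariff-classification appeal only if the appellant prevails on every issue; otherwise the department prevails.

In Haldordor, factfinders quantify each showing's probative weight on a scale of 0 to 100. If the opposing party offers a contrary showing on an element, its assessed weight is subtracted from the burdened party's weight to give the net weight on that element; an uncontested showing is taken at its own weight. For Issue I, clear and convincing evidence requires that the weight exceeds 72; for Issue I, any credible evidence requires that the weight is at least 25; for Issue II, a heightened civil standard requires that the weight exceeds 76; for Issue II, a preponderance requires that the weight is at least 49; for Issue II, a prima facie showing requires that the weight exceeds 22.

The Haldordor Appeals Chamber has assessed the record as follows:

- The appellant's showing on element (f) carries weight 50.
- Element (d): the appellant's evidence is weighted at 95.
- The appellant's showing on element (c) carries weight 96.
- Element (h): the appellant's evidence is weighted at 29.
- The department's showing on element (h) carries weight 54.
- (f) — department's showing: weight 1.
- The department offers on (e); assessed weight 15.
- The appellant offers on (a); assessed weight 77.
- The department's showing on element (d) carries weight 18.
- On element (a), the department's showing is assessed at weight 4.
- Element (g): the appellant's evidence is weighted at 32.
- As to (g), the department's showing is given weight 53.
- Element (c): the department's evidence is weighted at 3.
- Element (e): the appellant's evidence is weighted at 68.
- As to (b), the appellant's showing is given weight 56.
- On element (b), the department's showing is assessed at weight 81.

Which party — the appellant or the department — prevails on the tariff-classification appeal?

— Issue I —
Stage I.1 — burden on appellant; standard: clear and convincing evidence (weight exceeds 72).
    (a): 77 − 4 = 73 > 72 [met]
  All elements met. The burden passes to the department.
Stage I.2 — burden on department; standard: any credible evidence (weight is at least 25).
    (b): 81 − 56 = 25 ≥ 25 [met]
  All elements met at the final stage.
Every stage carried; the department prevails on this issue.
— Issue II —
At Stage II.1 the appellant must meet a heightened civil standard (weight exceeds 76): on (c) the weight is 96 less the opposing 3 gives net 93, > 76, so (c) meets the standard; on (d) the weight is 95 less the opposing 18 gives net 77, which does exceed 76, so (d) meets the standard.
  Stage II.1 carried; the burden remains with the appellant.
At Stage II.2 the appellant must meet a preponderance (weight is at least 49): on (e) the weight is 68 less the opposing 15 gives net 53, which does reach 49, so (e) meets the standard; on (f) the weight is 50 less the opposing 1 gives net 49, which does reach 49, so (f) meets the standard.
  The appellant carries Stage II.2; the department now bears the burden.
At Stage II.3 the department must meet a prima facie showing (weight exceeds 22): on (g) the weight is 53 less the opposing 32 gives net 21, ≤ 22, so (g) does not meet the standard; on (h) the weight is 54 less the opposing 29 gives net 25, > 22, so (h) meets the standard.
  The department does not carry Stage II.3.
The analysis ends at Stage II.3; the appellant prevails on this issue.
Per-issue: Issue I → department; Issue II → appellant. The appellant must prevail on every issue; overall, the department prevails.

department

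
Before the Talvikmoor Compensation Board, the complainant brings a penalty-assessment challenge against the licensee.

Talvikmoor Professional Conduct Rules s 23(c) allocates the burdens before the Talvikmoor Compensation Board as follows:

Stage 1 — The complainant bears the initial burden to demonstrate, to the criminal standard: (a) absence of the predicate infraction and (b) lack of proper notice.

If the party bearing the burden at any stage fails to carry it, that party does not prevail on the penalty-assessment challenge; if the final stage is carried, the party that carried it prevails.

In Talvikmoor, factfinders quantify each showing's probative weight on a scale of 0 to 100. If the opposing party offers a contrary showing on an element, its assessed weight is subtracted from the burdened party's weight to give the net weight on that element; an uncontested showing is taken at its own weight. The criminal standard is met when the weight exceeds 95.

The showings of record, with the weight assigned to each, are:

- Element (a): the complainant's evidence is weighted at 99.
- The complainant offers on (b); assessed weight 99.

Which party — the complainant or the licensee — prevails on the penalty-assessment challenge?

complainant

At Stage 1 the complainant must meet the criminal standard (weight exceeds 95): on (a) the weight is 99, which does exceed 95, so (a) meets the standard; on (b) the weight is 99, which does exceed 95, so (b) meets the standard.
  Stage 1 carried; the final stage is satisfied.
All stages carried — the complainant prevails.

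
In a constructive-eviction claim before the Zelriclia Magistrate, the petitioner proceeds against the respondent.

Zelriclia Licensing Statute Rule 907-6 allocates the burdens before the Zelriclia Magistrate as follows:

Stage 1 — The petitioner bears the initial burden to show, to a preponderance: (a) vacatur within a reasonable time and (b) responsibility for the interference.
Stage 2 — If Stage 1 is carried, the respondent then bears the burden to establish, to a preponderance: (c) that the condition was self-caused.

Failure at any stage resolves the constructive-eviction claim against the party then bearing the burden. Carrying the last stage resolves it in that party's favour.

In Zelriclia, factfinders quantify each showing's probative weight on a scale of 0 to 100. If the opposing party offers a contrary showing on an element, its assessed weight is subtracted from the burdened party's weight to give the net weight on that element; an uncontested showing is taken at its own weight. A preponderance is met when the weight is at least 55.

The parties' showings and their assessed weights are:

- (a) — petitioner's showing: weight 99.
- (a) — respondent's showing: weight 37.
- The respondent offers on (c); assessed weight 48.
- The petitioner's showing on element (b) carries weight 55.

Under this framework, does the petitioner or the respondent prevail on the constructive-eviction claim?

Stage 1 (petitioner, a preponderance, weight is at least 55): (a) net 99−37=62 ≥ 55 — meets; (b) 55 ≥ 55 — meets.
  All elements met. The burden passes to the respondent.
Stage 2 (respondent, a preponderance, weight is at least 55): (c) 48 < 55 — fails.
  The respondent does not carry Stage 2.
The petitioner prevails.

petitioner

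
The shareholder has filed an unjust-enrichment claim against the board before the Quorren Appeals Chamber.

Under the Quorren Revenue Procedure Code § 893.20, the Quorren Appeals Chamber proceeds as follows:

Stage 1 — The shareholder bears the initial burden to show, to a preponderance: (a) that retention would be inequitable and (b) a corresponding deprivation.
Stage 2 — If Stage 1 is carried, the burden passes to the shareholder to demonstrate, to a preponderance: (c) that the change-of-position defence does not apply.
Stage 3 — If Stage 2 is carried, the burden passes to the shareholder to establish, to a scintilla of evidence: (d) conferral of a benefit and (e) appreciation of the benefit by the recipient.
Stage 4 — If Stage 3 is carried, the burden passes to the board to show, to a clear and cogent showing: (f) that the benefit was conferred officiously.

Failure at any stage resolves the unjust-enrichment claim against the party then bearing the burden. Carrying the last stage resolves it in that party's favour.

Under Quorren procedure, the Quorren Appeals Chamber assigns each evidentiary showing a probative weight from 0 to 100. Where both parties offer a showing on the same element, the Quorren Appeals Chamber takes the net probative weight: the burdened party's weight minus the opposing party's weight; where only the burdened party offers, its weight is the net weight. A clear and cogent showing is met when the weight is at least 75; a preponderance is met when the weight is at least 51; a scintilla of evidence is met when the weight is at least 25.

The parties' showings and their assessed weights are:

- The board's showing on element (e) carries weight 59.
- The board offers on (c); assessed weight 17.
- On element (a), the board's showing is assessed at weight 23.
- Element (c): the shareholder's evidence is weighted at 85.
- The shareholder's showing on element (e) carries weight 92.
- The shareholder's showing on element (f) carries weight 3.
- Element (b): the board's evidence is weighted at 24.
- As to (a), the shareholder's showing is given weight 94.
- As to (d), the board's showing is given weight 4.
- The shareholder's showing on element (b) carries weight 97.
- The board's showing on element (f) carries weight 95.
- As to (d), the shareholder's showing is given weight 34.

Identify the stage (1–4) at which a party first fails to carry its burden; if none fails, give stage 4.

stage 4

At Stage 1 the shareholder must meet a preponderance (weight is at least 51): on (a) the weight is 94 less the opposing 23 gives net 71, which does reach 51, so (a) meets the standard; on (b) the weight is 97 less the opposing 24 gives net 73, which does reach 51, so (b) meets the standard.
  Stage 1 is satisfied; the shareholder continues to bear the burden.
At Stage 2 the shareholder must meet a preponderance (weight is at least 51): on (c) the weight is 85 less the opposing 17 gives net 68, ≥ 51, so (c) meets the standard.
  Stage 2 carried; the burden remains with the shareholder.
At Stage 3 the shareholder must meet a scintilla of evidence (weight is at least 25): on (d) the weight is 34 less the opposing 4 gives net 30, which does reach 25, so (d) meets the standard; on (e) the weight is 92 less the opposing 59 gives net 33, ≥ 25, so (e) meets the standard.
  The shareholder carries Stage 3; the board now bears the burden.
At Stage 4 the board must meet a clear and cogent showing (weight is at least 75): on (f) the weight is 95 less the opposing 3 gives net 92, ≥ 75, so (f) meets the standard.
  All elements met at the final stage.
With every stage satisfied, the board prevails.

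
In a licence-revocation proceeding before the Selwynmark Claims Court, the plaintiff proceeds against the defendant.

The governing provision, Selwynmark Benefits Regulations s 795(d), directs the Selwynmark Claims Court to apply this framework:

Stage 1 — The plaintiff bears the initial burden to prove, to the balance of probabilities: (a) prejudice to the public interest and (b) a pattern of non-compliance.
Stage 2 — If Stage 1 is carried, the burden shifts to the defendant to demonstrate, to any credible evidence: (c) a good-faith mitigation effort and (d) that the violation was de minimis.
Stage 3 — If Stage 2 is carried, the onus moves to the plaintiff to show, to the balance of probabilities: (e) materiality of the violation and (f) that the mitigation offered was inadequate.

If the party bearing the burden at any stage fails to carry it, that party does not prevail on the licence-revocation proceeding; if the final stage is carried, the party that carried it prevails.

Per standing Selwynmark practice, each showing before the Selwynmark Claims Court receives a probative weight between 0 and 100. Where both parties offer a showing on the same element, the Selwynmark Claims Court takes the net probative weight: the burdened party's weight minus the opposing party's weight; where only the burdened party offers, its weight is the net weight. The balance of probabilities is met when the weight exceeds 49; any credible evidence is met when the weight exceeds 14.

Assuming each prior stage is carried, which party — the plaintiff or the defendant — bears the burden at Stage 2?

Stage 2's rule assigns the burden to the defendant (to any credible evidence).

defendant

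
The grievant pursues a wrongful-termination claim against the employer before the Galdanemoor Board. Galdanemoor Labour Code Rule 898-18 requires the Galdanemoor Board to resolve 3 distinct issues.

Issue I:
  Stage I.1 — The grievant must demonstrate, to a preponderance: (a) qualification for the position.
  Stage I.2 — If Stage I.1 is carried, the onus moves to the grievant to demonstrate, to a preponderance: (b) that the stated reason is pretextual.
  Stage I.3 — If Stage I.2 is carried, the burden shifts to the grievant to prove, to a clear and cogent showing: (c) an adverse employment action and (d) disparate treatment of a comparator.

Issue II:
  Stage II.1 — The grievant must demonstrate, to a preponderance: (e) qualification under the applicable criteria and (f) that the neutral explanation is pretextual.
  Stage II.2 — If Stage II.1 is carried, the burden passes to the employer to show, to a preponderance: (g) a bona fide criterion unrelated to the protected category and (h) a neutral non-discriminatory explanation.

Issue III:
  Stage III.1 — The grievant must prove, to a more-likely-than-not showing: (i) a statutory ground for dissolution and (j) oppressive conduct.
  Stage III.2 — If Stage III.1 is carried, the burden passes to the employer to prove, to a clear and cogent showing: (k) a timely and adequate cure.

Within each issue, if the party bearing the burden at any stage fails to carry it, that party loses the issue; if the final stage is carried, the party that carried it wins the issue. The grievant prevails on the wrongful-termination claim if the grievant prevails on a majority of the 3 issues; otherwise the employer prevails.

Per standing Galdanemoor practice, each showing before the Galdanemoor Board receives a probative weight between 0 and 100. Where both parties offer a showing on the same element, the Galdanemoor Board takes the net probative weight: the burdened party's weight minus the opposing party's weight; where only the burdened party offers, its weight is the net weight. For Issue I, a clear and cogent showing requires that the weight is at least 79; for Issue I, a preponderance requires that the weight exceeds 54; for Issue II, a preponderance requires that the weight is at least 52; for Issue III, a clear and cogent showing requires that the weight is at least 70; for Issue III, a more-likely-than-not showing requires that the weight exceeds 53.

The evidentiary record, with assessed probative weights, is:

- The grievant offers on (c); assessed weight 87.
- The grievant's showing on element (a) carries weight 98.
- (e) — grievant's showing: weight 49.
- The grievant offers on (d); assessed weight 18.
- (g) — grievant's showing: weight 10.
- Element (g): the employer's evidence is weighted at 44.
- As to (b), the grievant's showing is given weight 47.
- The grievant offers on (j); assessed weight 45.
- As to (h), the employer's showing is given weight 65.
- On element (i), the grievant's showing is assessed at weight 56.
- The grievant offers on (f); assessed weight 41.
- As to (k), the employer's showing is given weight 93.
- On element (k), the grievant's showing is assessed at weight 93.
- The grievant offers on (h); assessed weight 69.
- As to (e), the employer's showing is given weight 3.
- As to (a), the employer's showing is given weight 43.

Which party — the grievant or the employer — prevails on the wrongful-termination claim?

— Issue I —
Stage I.1 (grievant, a preponderance, weight exceeds 54): (a) net 98−43=55 > 54 — meets.
  All elements met. The grievant retains the burden for Stage I.2.
Stage I.2 (grievant, a preponderance, weight exceeds 54): (b) 47 ≤ 54 — fails.
  The grievant does not carry Stage I.2.
The employer prevails on this issue.
— Issue II —
At Stage II.1 the grievant must meet a preponderance (weight is at least 52): on (e) the weight is 49 less the opposing 3 gives net 46, < 52, so (e) does not meet the standard; on (f) the weight is 41, < 52, so (f) does not meet the standard.
  Stage II.1 not carried; the grievant fails its burden.
The employer prevails on this issue.
— Issue III —
At Stage III.1 the grievant must meet a more-likely-than-not showing (weight exceeds 53): on (i) the weight is 56, which does exceed 53, so (i) meets the standard; on (j) the weight is 45, ≤ 53, so (j) does not meet the standard.
  Stage III.1 not carried; the grievant fails its burden.
So the employer prevails on this issue.
Per-issue: Issue I → employer; Issue II → employer; Issue III → employer. The grievant must prevail on a majority of issues; overall, the employer prevails.

employer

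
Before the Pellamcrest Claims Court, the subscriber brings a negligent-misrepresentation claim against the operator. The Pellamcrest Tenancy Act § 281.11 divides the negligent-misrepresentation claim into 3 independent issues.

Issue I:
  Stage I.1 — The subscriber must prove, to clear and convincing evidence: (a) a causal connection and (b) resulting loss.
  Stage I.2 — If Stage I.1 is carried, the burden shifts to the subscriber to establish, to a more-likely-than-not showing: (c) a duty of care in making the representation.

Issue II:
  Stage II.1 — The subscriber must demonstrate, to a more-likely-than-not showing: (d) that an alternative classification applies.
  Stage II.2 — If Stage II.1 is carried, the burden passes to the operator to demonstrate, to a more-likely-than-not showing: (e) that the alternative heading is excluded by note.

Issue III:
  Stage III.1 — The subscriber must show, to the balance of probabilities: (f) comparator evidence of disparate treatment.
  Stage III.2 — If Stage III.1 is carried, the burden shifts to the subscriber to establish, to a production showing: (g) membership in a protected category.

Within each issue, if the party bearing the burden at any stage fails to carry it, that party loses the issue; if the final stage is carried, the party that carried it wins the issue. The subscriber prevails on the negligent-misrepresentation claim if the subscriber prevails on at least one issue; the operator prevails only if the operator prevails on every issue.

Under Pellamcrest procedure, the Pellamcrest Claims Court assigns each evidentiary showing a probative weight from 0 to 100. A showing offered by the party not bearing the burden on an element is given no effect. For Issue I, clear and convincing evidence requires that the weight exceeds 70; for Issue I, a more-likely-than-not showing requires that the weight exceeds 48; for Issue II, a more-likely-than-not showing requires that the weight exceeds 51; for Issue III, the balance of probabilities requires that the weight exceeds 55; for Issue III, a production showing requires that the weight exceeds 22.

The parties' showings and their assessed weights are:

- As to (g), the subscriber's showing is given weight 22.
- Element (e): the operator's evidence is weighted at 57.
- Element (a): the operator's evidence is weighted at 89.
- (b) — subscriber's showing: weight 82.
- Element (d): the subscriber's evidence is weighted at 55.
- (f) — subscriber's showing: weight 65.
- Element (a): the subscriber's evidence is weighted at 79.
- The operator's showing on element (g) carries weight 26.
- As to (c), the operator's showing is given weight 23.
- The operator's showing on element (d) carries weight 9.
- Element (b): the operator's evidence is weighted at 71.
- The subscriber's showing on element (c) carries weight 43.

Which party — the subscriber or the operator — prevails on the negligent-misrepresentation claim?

— Issue I —
Stage I.1 — burden on subscriber; standard: clear and convincing evidence (weight exceeds 70).
    (a): 79 (operator's 89 disregarded) > 70 [met]
    (b): 82 (operator's 71 disregarded) > 70 [met]
  Stage I.1 is satisfied; the subscriber continues to bear the burden.
Stage I.2 — burden on subscriber; standard: a more-likely-than-not showing (weight exceeds 48).
    (c): 43 (operator's 23 disregarded) ≤ 48 [not met]
  Not every element is met, so the subscriber fails to carry Stage I.2.
The operator prevails on this issue.
— Issue II —
Stage II.1 (subscriber, a more-likely-than-not showing, weight exceeds 51): (d) 55 (operator's 9 disregarded) > 51 — meets.
  Stage II.1 is satisfied; the onus moves to the operator.
Stage II.2 (operator, a more-likely-than-not showing, weight exceeds 51): (e) 57 > 51 — meets.
  Stage II.2 carried; the final stage is satisfied.
All stages carried — the operator prevails on this issue.
— Issue III —
Stage III.1 (subscriber, the balance of probabilities, weight exceeds 55): (f) 65 > 55 — meets.
  Stage III.1 is satisfied; the subscriber continues to bear the burden.
Stage III.2 (subscriber, a production showing, weight exceeds 22): (g) 22 (operator's 26 disregarded) ≤ 22 — fails.
  Stage III.2 not carried; the subscriber fails its burden.
The operator prevails on this issue.
Per-issue: Issue I → operator; Issue II → operator; Issue III → operator. The subscriber must prevail on at least one issue; overall, the operator prevails.

operator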